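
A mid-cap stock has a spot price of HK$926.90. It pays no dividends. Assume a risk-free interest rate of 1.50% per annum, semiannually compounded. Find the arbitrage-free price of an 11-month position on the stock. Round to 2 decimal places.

F = S · (1+r/2)^(2T)
= 926.90 × 1.013793
F = HK$939.68

HK$939.68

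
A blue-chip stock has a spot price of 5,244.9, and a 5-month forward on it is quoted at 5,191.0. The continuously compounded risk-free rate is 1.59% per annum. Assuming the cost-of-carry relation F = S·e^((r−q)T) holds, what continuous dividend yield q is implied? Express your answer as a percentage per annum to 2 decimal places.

From F = S·e^((r−q)T): (r − q) = ln(F/S)/T
ln(5191.0/5244.9) = ln(0.989723) = -0.010330
(r − q) = -0.010330 / (5/12) = -0.024792
q = r − ln(F/S)/T = 0.0159 + 0.024792 = 0.040692
q = 4.07%

4.07%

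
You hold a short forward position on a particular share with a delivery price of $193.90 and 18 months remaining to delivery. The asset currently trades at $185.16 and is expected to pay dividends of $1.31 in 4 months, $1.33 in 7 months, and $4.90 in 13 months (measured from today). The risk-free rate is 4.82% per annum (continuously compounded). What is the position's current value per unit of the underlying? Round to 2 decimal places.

PV(remaining dividends) I = 1.31·e^(−0.0482·4/12) + 1.33·e^(−0.0482·7/12) + 4.90·e^(−0.0482·13/12) = 7.2330
Current forward F = (S − I)·e^(rT) = (185.16 − 7.2330)·e^(0.0482·18/12) = 177.9270 × 1.074978 = 191.2676
Value (long) = (F − K)·e^(−rT) = (191.2676 − 193.90) × 0.930252 = -2.4488
Short position value = −(long value) = $2.45

$2.45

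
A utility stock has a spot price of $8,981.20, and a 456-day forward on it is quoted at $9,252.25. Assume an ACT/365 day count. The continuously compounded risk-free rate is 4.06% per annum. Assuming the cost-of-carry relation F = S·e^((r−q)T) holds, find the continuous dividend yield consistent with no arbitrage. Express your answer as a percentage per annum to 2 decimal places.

1.68%

From F = S·e^((r−q)T): (r − q) = ln(F/S)/T
ln(9252.25/8981.20) = ln(1.030180) = 0.029734
(r − q) = 0.029734 / (456/365) = 0.023800
q = r − ln(F/S)/T = 0.0406 − 0.023800 = 0.016800
q = 1.68%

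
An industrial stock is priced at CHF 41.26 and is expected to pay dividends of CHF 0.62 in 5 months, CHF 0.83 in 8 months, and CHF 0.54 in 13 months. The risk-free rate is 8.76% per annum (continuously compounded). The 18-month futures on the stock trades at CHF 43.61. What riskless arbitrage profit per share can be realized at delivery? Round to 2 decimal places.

PV(dividends) I = 0.62·e^(−0.0876·5/12) + 0.83·e^(−0.0876·8/12) + 0.54·e^(−0.0876·13/12) = 1.8718
Fair futures F* = (S − I)·e^(rT) = (41.26 − 1.8718)·e^0.131400 = 39.3882 × 1.140424 = 44.9192
Market CHF 43.61 < fair 44.9192: forward underpriced → reverse cash-and-carry (short the stock, invest proceeds at r, pay the dividends, go long the forward).
Profit at T = |F_mkt − F*| = |43.61 − 44.9192| = CHF 1.31 per share

CHF 1.31 per share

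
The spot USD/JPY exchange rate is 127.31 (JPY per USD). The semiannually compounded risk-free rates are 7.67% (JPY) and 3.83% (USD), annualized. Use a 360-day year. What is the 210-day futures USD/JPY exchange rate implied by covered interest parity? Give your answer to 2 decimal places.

130.11

By covered interest parity, F = S · (1+r_JPY/2)^(2T) / (1+r_USD/2)^(2T)
= 127.31 × 1.044883 / 1.022377 = 127.31 × 1.022013
F = 130.11 JPY per USD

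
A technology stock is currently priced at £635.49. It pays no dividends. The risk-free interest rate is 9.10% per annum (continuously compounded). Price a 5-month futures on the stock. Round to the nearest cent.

£660.05

F = S·e^(rT) = 635.49 · e^(0.0910 × 5/12)
= 635.49 · e^0.037917 = 635.49 × 1.038645
F = £660.05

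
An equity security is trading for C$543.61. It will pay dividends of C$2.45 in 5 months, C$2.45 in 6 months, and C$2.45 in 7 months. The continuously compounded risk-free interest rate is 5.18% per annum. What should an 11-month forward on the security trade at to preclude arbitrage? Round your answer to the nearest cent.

C$562.53

PV(dividends) I = 2.45·e^(−0.0518·5/12) + 2.45·e^(−0.0518·6/12) + 2.45·e^(−0.0518·7/12)
I = 2.3977 + 2.3874 + 2.3771 = 7.1622
F = (S − I)·e^(rT) = (543.61 − 7.1622) · e^(0.0518·11/12)
= 536.4478 · e^0.047483 = 536.4478 × 1.048628 = C$562.53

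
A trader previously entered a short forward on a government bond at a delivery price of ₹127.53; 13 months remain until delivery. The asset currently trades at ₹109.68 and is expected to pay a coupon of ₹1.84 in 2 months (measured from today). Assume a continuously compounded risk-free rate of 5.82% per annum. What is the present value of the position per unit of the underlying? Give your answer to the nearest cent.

₹11.88

PV(remaining coupons) I = 1.84·e^(−0.0582·2/12) = 1.8222
Current forward F = (S − I)·e^(rT) = (109.68 − 1.8222)·e^(0.0582·13/12) = 107.8578 × 1.065080 = 114.8772
Value (long) = (F − K)·e^(−rT) = (114.8772 − 127.53) × 0.938897 = -11.8797
Short position value = −(long value) = ₹11.88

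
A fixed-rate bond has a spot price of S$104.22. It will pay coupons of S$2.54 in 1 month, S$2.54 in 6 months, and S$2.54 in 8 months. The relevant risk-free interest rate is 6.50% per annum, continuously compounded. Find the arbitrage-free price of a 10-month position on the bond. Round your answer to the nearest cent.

PV(coupons) I = 2.54·e^(−0.0650·1/12) + 2.54·e^(−0.0650·6/12) + 2.54·e^(−0.0650·8/12)
I = 2.5263 + 2.4588 + 2.4323 = 7.4174
F = (S − I)·e^(rT) = (104.22 − 7.4174) · e^(0.0650·10/12)
= 96.8026 · e^0.054167 = 96.8026 × 1.055661 = S$102.19

S$102.19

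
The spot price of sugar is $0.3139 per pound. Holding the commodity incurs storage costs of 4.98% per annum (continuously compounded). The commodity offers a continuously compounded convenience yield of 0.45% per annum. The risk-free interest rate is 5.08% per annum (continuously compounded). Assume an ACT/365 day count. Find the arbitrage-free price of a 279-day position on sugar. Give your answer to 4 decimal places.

$0.3378 per pound

Net carry = r + u − y = 0.0508 + 0.0498 − 0.0045 = 0.0961
F = S·e^((r+u−y)T) = 0.3139 · e^(0.0961 × 279/365) = 0.3139 · e^0.073457
= 0.3139 × 1.076222 = $0.3378 per pound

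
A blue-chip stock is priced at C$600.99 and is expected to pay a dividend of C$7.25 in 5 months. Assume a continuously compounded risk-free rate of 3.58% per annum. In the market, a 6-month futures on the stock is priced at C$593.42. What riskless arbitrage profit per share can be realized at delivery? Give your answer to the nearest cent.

PV(dividends) I = 7.25·e^(−0.0358·5/12) = 7.1427
Fair futures F* = (S − I)·e^(rT) = (600.99 − 7.1427)·e^0.017900 = 593.8473 × 1.018061 = 604.5728
Market C$593.42 < fair 604.5728: forward underpriced → reverse cash-and-carry (short the stock, invest proceeds at r, pay the dividends, go long the forward).
Profit at T = |F_mkt − F*| = |593.42 − 604.5728| = C$11.15 per share

C$11.15 per share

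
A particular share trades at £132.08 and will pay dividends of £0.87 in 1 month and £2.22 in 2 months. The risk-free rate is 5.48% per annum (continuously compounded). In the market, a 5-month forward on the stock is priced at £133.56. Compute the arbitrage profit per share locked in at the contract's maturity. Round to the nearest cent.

£1.57 per share

PV(dividends) I = 0.87·e^(−0.0548·1/12) + 2.22·e^(−0.0548·2/12) = 3.0659
Fair forward F* = (S − I)·e^(rT) = (132.08 − 3.0659)·e^0.022833 = 129.0141 × 1.023096 = 131.9938
Market £133.56 > fair 131.9938: forward overpriced → cash-and-carry (borrow at r, buy the stock and collect the dividends, short the forward).
Profit at T = |F_mkt − F*| = |133.56 − 131.9938| = £1.57 per share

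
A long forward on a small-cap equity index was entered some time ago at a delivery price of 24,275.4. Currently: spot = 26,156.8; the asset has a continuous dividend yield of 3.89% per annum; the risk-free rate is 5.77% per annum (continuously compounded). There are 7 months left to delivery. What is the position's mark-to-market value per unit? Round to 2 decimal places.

Current fair forward for the remaining 7 months: F = S·e^((r − q)·T), (r − q) = 0.0577 − 0.0389 = 0.0188
F = 26156.8 · e^(0.0188 × 7/12) = 26156.8 × 1.01102702 = 26445.2316
Value of long forward = (F − K)·e^(−rT) = (26445.2316 − 24275.4) · e^(−0.0577·7/12)
= 2169.8316 × 0.96690181 = 2098.01

2098.01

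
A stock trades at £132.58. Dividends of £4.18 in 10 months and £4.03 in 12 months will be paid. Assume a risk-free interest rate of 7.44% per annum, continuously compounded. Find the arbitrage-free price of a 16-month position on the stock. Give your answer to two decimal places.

PV(dividends) I = 4.18·e^(−0.0744·10/12) + 4.03·e^(−0.0744·12/12)
I = 3.9287 + 3.7411 = 7.6698
F = (S − I)·e^(rT) = (132.58 − 7.6698) · e^(0.0744·16/12)
= 124.9102 · e^0.099200 = 124.9102 × 1.104287 = £137.94

£137.94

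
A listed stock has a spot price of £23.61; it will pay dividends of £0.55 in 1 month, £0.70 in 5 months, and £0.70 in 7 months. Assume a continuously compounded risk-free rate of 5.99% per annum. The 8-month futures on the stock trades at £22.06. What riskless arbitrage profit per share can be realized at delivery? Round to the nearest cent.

£0.53 per share

PV(dividends) I = 0.55·e^(−0.0599·1/12) + 0.70·e^(−0.0599·5/12) + 0.70·e^(−0.0599·7/12) = 1.9060
Fair futures F* = (S − I)·e^(rT) = (23.61 − 1.9060)·e^0.039933 = 21.7040 × 1.040741 = 22.5882
Market £22.06 < fair 22.5882: forward underpriced → reverse cash-and-carry (short the stock, invest proceeds at r, pay the dividends, go long the forward).
Profit at T = |F_mkt − F*| = |22.06 − 22.5882| = £0.53 per share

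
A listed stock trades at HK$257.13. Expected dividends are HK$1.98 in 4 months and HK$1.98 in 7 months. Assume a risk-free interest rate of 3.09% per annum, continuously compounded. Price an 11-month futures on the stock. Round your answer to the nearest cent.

HK$260.50

PV(dividends) I = 1.98·e^(−0.0309·4/12) + 1.98·e^(−0.0309·7/12)
I = 1.9597 + 1.9446 = 3.9043
F = (S − I)·e^(rT) = (257.13 − 3.9043) · e^(0.0309·11/12)
= 253.2257 · e^0.028325 = 253.2257 × 1.028730 = HK$260.50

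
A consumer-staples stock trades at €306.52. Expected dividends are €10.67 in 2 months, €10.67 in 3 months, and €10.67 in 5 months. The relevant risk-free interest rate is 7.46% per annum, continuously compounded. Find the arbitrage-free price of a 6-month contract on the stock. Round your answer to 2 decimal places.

€285.62

PV(dividends) I = 10.67·e^(−0.0746·2/12) + 10.67·e^(−0.0746·3/12) + 10.67·e^(−0.0746·5/12)
I = 10.5382 + 10.4728 + 10.3434 = 31.3544
F = (S − I)·e^(rT) = (306.52 − 31.3544) · e^(0.0746·6/12)
= 275.1656 · e^0.037300 = 275.1656 × 1.038004 = €285.62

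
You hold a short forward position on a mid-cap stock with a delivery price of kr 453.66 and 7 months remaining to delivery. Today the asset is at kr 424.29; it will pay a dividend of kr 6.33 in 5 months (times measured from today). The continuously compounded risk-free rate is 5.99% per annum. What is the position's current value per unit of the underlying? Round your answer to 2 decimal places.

kr 19.97

PV(remaining dividends) I = 6.33·e^(−0.0599·5/12) = 6.1740
Current forward F = (S − I)·e^(rT) = (424.29 − 6.1740)·e^(0.0599·7/12) = 418.1160 × 1.035559 = 432.9838
Value (long) = (F − K)·e^(−rT) = (432.9838 − 453.66) × 0.965662 = -19.9662
Short position value = −(long value) = kr 19.97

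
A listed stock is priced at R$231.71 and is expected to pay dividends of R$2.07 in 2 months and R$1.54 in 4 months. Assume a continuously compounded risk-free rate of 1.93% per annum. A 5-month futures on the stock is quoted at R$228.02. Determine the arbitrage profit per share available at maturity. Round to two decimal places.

PV(dividends) I = 2.07·e^(−0.0193·2/12) + 1.54·e^(−0.0193·4/12) = 3.5935
Fair futures F* = (S − I)·e^(rT) = (231.71 − 3.5935)·e^0.008042 = 228.1165 × 1.008074 = 229.9583
Market R$228.02 < fair 229.9583: forward underpriced → reverse cash-and-carry (short the stock, invest proceeds at r, pay the dividends, go long the forward).
Profit at T = |F_mkt − F*| = |228.02 − 229.9583| = R$1.94 per share

R$1.94 per share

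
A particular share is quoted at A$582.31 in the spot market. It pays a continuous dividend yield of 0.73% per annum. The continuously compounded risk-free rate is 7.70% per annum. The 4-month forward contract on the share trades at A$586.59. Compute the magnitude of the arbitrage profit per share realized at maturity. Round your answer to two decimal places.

Fair forward: F* = S·e^(carry·T), with carry = (r − q) = 0.0770 − 0.0073 = 0.0697
F* = 582.31 · e^(0.0697 × 4/12) = 582.31 · e^0.023233 = 582.31 × 1.023505 = A$595.9972
Market A$586.59 < fair A$595.9972: forward underpriced → reverse cash-and-carry (short spot, go long the forward).
At maturity, profit = |F_mkt − F*| = |586.59 − 595.9972| = A$9.41 per share

A$9.41 per share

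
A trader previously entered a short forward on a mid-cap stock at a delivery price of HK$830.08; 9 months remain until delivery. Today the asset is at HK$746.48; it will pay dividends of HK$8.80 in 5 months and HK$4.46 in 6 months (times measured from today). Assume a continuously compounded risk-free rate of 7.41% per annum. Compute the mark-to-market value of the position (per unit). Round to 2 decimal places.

PV(remaining dividends) I = 8.80·e^(−0.0741·5/12) + 4.46·e^(−0.0741·6/12) = 12.8302
Current forward F = (S − I)·e^(rT) = (746.48 − 12.8302)·e^(0.0741·9/12) = 733.6498 × 1.057148 = 775.5764
Value (long) = (F − K)·e^(−rT) = (775.5764 − 830.08) × 0.945941 = -51.5572
Short position value = −(long value) = HK$51.56

HK$51.56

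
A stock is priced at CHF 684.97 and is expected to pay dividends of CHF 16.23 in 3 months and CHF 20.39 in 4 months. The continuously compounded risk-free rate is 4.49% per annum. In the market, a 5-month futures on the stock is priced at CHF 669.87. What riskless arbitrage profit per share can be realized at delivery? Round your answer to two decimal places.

CHF 8.78 per share

PV(dividends) I = 16.23·e^(−0.0449·3/12) + 20.39·e^(−0.0449·4/12) = 36.1359
Fair futures F* = (S − I)·e^(rT) = (684.97 − 36.1359)·e^0.018708 = 648.8341 × 1.018884 = 661.0867
Market CHF 669.87 > fair 661.0867: forward overpriced → cash-and-carry (borrow at r, buy the stock and collect the dividends, short the forward).
Profit at T = |F_mkt − F*| = |669.87 − 661.0867| = CHF 8.78 per share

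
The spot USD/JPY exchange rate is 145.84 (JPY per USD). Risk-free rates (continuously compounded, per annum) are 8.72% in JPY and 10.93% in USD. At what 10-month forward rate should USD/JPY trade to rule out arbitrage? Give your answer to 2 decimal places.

F = S·e^((r_JPY − r_USD)T) = 145.84 · e^((0.0872 − 0.1093) × 10/12)
= 145.84 · e^-0.018417 = 145.84 × 0.981752
F = 143.18 JPY per USD

143.18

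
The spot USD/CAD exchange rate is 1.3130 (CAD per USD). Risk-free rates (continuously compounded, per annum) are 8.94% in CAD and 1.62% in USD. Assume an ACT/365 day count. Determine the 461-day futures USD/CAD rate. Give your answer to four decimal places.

F = S·e^((r_CAD − r_USD)T) = 1.3130 · e^((0.0894 − 0.0162) × 461/365)
= 1.3130 · e^0.092453 = 1.3130 × 1.096862
F = 1.4402 CAD per USD

1.4402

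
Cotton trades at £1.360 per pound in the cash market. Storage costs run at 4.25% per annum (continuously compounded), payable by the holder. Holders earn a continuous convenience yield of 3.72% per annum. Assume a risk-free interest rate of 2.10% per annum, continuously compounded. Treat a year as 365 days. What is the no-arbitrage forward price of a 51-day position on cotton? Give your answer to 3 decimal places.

£1.365 per pound

Net carry = r + u − y = 0.0210 + 0.0425 − 0.0372 = 0.0263
F = S·e^((r+u−y)T) = 1.360 · e^(0.0263 × 51/365) = 1.360 · e^0.003675
= 1.360 × 1.003682 = £1.365 per pound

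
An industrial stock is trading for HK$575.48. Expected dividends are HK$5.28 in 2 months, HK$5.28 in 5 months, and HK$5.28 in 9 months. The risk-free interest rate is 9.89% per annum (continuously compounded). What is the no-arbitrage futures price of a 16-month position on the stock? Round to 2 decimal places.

PV(dividends) I = 5.28·e^(−0.0989·2/12) + 5.28·e^(−0.0989·5/12) + 5.28·e^(−0.0989·9/12)
I = 5.1937 + 5.0668 + 4.9025 = 15.1630
F = (S − I)·e^(rT) = (575.48 − 15.1630) · e^(0.0989·16/12)
= 560.3170 · e^0.131867 = 560.3170 × 1.140957 = HK$639.30

HK$639.30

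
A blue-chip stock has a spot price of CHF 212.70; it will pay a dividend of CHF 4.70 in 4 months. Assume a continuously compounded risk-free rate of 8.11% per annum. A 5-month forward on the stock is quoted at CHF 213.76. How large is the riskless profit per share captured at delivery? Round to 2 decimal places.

CHF 1.52 per share

PV(dividends) I = 4.70·e^(−0.0811·4/12) = 4.5746
Fair forward F* = (S − I)·e^(rT) = (212.70 − 4.5746)·e^0.033792 = 208.1254 × 1.034369 = 215.2785
Market CHF 213.76 < fair 215.2785: forward underpriced → reverse cash-and-carry (short the stock, invest proceeds at r, pay the dividends, go long the forward).
Profit at T = |F_mkt − F*| = |213.76 − 215.2785| = CHF 1.52 per share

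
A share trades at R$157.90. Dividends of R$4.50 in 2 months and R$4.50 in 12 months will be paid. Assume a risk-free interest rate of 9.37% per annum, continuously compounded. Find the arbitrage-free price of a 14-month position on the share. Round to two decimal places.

R$166.63

PV(dividends) I = 4.50·e^(−0.0937·2/12) + 4.50·e^(−0.0937·12/12)
I = 4.4303 + 4.0975 = 8.5278
F = (S − I)·e^(rT) = (157.90 − 8.5278) · e^(0.0937·14/12)
= 149.3722 · e^0.109317 = 149.3722 × 1.115516 = R$166.63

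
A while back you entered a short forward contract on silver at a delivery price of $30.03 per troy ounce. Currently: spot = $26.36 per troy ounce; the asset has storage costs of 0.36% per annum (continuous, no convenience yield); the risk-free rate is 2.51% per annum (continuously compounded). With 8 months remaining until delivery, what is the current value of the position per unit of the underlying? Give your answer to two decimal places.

$3.11 per troy ounce

Current fair forward for the remaining 8 months: F = S·e^((r + u)·T), (r + u) = 0.0251 + 0.0036 = 0.0287
F = 26.36 · e^(0.0287 × 8/12) = 26.36 × 1.019318 = 26.8692
Value of long forward = (F − K)·e^(−rT) = (26.8692 − 30.03) · e^(−0.0251·8/12)
= -3.1608 × 0.983406 = -3.11
Short position value = −(long value) = $3.11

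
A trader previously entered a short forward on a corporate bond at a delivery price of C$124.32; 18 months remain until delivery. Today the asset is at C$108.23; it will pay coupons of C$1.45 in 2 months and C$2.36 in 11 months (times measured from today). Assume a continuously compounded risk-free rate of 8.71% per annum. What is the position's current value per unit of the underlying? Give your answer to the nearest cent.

PV(remaining coupons) I = 1.45·e^(−0.0871·2/12) + 2.36·e^(−0.0871·11/12) = 3.6080
Current forward F = (S − I)·e^(rT) = (108.23 − 3.6080)·e^(0.0871·18/12) = 104.6220 × 1.139569 = 119.2240
Value (long) = (F − K)·e^(−rT) = (119.2240 − 124.32) × 0.877525 = -4.4719
Short position value = −(long value) = C$4.47

C$4.47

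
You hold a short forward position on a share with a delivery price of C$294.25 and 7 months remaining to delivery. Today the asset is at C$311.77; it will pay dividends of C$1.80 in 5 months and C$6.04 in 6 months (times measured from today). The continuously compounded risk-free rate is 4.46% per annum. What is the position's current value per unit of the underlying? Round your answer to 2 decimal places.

PV(remaining dividends) I = 1.80·e^(−0.0446·5/12) + 6.04·e^(−0.0446·6/12) = 7.6737
Current forward F = (S − I)·e^(rT) = (311.77 − 7.6737)·e^(0.0446·7/12) = 304.0963 × 1.026358 = 312.1117
Value (long) = (F − K)·e^(−rT) = (312.1117 − 294.25) × 0.974319 = 17.4030
Short position value = −(long value) = -C$17.40

-C$17.40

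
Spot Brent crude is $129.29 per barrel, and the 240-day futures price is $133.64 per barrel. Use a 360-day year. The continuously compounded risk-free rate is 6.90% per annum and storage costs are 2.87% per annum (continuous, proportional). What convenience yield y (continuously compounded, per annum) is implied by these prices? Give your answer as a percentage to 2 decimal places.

F = S·e^((r+u−y)T) ⇒ (r+u−y) = ln(F/S)/T
ln(133.64/129.29) = 0.033092; /T ⇒ 0.049638
y = r + u − ln(F/S)/T = 0.0690 + 0.0287 − 0.049638 = 0.048062
y = 4.81%

4.81%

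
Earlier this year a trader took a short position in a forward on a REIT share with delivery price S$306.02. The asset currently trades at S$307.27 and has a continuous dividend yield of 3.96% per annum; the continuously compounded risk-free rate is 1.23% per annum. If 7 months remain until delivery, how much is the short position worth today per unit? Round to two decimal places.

S$3.58

Current fair forward for the remaining 7 months: F = S·e^((r − q)·T), (r − q) = 0.0123 − 0.0396 = -0.0273
F = 307.27 · e^(-0.0273 × 7/12) = 307.27 × 0.984201 = 302.4154
Value of long forward = (F − K)·e^(−rT) = (302.4154 − 306.02) · e^(−0.0123·7/12)
= -3.6046 × 0.992851 = -3.58
Short position value = −(long value) = S$3.58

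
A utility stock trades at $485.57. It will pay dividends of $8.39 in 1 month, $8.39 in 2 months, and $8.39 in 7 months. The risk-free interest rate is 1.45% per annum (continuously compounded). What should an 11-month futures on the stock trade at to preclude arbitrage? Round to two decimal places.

$466.66

PV(dividends) I = 8.39·e^(−0.0145·1/12) + 8.39·e^(−0.0145·2/12) + 8.39·e^(−0.0145·7/12)
I = 8.3799 + 8.3697 + 8.3193 = 25.0689
F = (S − I)·e^(rT) = (485.57 − 25.0689) · e^(0.0145·11/12)
= 460.5011 · e^0.013292 = 460.5011 × 1.013381 = $466.66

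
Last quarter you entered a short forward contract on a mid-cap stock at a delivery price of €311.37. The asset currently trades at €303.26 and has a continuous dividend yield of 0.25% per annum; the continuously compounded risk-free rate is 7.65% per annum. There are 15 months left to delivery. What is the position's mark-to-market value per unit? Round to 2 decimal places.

Current fair forward for the remaining 15 months: F = S·e^((r − q)·T), (r − q) = 0.0765 − 0.0025 = 0.0740
F = 303.26 · e^(0.0740 × 15/12) = 303.26 × 1.096913 = 332.6498
Value of long forward = (F − K)·e^(−rT) = (332.6498 − 311.37) · e^(−0.0765·15/12)
= 21.2798 × 0.908805 = 19.34
Short position value = −(long value) = -€19.34

-€19.34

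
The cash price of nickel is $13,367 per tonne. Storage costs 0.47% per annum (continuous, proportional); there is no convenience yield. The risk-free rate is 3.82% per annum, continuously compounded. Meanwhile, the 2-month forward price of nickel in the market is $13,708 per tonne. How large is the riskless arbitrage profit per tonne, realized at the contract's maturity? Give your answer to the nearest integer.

$245 per tonne

Fair forward: F* = S·e^(carry·T), with carry = (r + u) = 0.0382 + 0.0047 = 0.0429
F* = 13367 · e^(0.0429 × 2/12) = 13367 · e^0.007150 = 13367 × 1.007176 = $13462.9216
Market $13708 > fair $13462.9216: forward overpriced → cash-and-carry (buy spot, short the forward).
At maturity, profit = |F_mkt − F*| = |13708 − 13462.9216| = $245 per tonne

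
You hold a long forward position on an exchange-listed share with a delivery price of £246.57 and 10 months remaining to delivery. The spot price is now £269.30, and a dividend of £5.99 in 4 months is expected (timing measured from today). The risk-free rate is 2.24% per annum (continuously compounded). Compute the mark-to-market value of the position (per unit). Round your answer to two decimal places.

£21.34

PV(remaining dividends) I = 5.99·e^(−0.0224·4/12) = 5.9454
Current forward F = (S − I)·e^(rT) = (269.30 − 5.9454)·e^(0.0224·10/12) = 263.3546 × 1.018842 = 268.3167
Value (long) = (F − K)·e^(−rT) = (268.3167 − 246.57) × 0.981506 = 21.3445
Value = £21.34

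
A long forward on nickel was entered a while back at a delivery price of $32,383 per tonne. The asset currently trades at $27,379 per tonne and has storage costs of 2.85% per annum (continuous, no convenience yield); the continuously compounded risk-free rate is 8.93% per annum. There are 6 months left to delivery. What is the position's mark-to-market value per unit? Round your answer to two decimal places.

-$3196.96 per tonne

Current fair forward for the remaining 6 months: F = S·e^((r + u)·T), (r + u) = 0.0893 + 0.0285 = 0.1178
F = 27379 · e^(0.1178 × 6/12) = 27379 × 1.06066917 = 29040.0612
Value of long forward = (F − K)·e^(−rT) = (29040.0612 − 32383) · e^(−0.0893·6/12)
= -3342.9388 × 0.95633214 = -3196.96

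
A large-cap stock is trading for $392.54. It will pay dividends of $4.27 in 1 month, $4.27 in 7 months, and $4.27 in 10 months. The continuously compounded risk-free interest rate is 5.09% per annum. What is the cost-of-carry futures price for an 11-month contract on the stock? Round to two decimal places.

PV(dividends) I = 4.27·e^(−0.0509·1/12) + 4.27·e^(−0.0509·7/12) + 4.27·e^(−0.0509·10/12)
I = 4.2519 + 4.1451 + 4.0927 = 12.4897
F = (S − I)·e^(rT) = (392.54 − 12.4897) · e^(0.0509·11/12)
= 380.0503 · e^0.046658 = 380.0503 × 1.047764 = $398.20

$398.20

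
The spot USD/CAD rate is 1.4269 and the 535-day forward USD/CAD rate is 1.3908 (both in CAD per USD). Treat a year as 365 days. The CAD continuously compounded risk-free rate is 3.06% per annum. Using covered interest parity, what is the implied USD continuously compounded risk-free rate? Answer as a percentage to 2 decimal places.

4.81%

F = S·e^((r_CAD − r_USD)T) ⇒ r_USD = r_CAD − ln(F/S)/T
ln(1.3908/1.4269) = -0.025625; /(535/365) = -0.017482
r_USD = 0.0306 + 0.017482 = 0.048082
r_USD = 4.81%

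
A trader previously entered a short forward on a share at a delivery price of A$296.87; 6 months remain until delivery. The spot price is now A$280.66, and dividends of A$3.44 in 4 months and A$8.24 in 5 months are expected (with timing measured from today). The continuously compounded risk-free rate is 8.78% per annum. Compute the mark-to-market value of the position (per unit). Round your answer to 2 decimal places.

A$14.74

PV(remaining dividends) I = 3.44·e^(−0.0878·4/12) + 8.24·e^(−0.0878·5/12) = 11.2848
Current forward F = (S − I)·e^(rT) = (280.66 − 11.2848)·e^(0.0878·6/12) = 269.3752 × 1.044878 = 281.4642
Value (long) = (F − K)·e^(−rT) = (281.4642 − 296.87) × 0.957050 = -14.7441
Short position value = −(long value) = A$14.74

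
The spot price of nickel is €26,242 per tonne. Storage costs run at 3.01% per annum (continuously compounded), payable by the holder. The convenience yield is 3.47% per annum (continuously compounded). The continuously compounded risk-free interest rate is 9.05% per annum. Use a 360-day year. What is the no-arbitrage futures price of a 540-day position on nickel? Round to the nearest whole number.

Net carry = r + u − y = 0.0905 + 0.0301 − 0.0347 = 0.0859
F = S·e^((r+u−y)T) = 26242 · e^(0.0859 × 540/360) = 26242 · e^0.128850
= 26242 × 1.137519 = €29,851 per tonne

€29,851 per tonne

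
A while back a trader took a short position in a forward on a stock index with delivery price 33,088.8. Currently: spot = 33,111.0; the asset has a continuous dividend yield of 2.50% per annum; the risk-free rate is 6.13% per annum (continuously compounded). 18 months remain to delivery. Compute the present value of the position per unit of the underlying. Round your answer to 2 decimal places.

Current fair forward for the remaining 18 months: F = S·e^((r − q)·T), (r − q) = 0.0613 − 0.0250 = 0.0363
F = 33111.0 · e^(0.0363 × 18/12) = 33111.0 × 1.05595968 = 34963.8810
Value of long forward = (F − K)·e^(−rT) = (34963.8810 − 33088.8) · e^(−0.0613·18/12)
= 1875.0810 × 0.91215076 = 1710.36
Short position value = −(long value) = -1710.36

-1710.36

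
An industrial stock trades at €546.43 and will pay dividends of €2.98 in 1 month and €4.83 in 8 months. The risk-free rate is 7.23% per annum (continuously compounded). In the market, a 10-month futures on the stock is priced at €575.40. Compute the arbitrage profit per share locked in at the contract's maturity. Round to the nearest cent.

€3.07 per share

PV(dividends) I = 2.98·e^(−0.0723·1/12) + 4.83·e^(−0.0723·8/12) = 7.5648
Fair futures F* = (S − I)·e^(rT) = (546.43 − 7.5648)·e^0.060250 = 538.8652 × 1.062102 = 572.3298
Market €575.40 > fair 572.3298: forward overpriced → cash-and-carry (borrow at r, buy the stock and collect the dividends, short the forward).
Profit at T = |F_mkt − F*| = |575.40 − 572.3298| = €3.07 per share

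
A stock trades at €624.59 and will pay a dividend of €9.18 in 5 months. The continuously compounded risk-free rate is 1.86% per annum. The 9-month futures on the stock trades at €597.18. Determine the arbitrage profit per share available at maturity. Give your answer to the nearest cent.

€26.95 per share

PV(dividends) I = 9.18·e^(−0.0186·5/12) = 9.1091
Fair futures F* = (S − I)·e^(rT) = (624.59 − 9.1091)·e^0.013950 = 615.4809 × 1.014048 = 624.1272
Market €597.18 < fair 624.1272: forward underpriced → reverse cash-and-carry (short the stock, invest proceeds at r, pay the dividends, go long the forward).
Profit at T = |F_mkt − F*| = |597.18 − 624.1272| = €26.95 per share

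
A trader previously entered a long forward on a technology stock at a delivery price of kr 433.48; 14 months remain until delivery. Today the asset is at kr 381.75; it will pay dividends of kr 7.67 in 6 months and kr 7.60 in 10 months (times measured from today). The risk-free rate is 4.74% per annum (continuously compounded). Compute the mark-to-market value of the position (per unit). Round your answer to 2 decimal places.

PV(remaining dividends) I = 7.67·e^(−0.0474·6/12) + 7.60·e^(−0.0474·10/12) = 14.7960
Current forward F = (S − I)·e^(rT) = (381.75 − 14.7960)·e^(0.0474·14/12) = 366.9540 × 1.056858 = 387.8183
Value (long) = (F − K)·e^(−rT) = (387.8183 − 433.48) × 0.946201 = -43.2051
Value = -kr 43.21

-kr 43.21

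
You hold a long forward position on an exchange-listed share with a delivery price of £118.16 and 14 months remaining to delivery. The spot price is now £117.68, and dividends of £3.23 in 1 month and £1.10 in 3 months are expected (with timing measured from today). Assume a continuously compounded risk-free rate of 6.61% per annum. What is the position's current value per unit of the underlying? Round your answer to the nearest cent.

PV(remaining dividends) I = 3.23·e^(−0.0661·1/12) + 1.10·e^(−0.0661·3/12) = 4.2942
Current forward F = (S − I)·e^(rT) = (117.68 − 4.2942)·e^(0.0661·14/12) = 113.3858 × 1.080168 = 122.4757
Value (long) = (F − K)·e^(−rT) = (122.4757 − 118.16) × 0.925782 = 3.9954
Value = £4.00

£4.00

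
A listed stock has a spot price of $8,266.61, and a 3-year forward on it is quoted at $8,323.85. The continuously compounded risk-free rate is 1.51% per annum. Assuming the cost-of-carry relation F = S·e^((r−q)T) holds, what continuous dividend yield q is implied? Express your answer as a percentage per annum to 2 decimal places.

From F = S·e^((r−q)T): (r − q) = ln(F/S)/T
ln(8323.85/8266.61) = ln(1.006924) = 0.006900
(r − q) = 0.006900 / (3) = 0.002300
q = r − ln(F/S)/T = 0.0151 − 0.002300 = 0.012800
q = 1.28%

1.28%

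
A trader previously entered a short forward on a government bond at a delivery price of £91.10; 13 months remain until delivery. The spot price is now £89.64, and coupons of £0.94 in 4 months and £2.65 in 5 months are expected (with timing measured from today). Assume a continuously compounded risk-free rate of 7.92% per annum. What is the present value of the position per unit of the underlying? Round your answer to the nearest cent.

-£2.55

PV(remaining coupons) I = 0.94·e^(−0.0792·4/12) + 2.65·e^(−0.0792·5/12) = 3.4795
Current forward F = (S − I)·e^(rT) = (89.64 − 3.4795)·e^(0.0792·13/12) = 86.1605 × 1.089588 = 93.8794
Value (long) = (F − K)·e^(−rT) = (93.8794 − 91.10) × 0.917778 = 2.5509
Short position value = −(long value) = -£2.55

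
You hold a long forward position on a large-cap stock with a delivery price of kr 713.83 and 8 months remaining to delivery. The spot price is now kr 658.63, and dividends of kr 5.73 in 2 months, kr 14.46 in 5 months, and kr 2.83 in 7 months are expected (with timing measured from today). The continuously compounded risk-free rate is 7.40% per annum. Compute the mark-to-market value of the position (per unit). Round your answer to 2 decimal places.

PV(remaining dividends) I = 5.73·e^(−0.0740·2/12) + 14.46·e^(−0.0740·5/12) + 2.83·e^(−0.0740·7/12) = 22.3912
Current forward F = (S − I)·e^(rT) = (658.63 − 22.3912)·e^(0.0740·8/12) = 636.2388 × 1.050570 = 668.4134
Value (long) = (F − K)·e^(−rT) = (668.4134 − 713.83) × 0.951864 = -43.2304
Value = -kr 43.23

-kr 43.23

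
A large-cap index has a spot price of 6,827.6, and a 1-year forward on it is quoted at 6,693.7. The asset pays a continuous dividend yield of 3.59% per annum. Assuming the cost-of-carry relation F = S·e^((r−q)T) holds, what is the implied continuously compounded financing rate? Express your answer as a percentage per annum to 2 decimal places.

1.61%

From F = S·e^((r−q)T): (r − q) = ln(F/S)/T
ln(6693.7/6827.6) = ln(0.980388) = -0.019807
(r − q) = -0.019807 / (1) = -0.019807
r = ln(F/S)/T + q = -0.019807 + 0.0359 = 0.016093
r = 1.61%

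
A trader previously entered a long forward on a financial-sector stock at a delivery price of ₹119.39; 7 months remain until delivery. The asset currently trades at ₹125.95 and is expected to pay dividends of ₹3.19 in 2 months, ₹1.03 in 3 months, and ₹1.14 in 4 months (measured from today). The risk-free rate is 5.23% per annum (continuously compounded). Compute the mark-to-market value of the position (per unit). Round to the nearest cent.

₹4.85

PV(remaining dividends) I = 3.19·e^(−0.0523·2/12) + 1.03·e^(−0.0523·3/12) + 1.14·e^(−0.0523·4/12) = 5.2992
Current forward F = (S − I)·e^(rT) = (125.95 − 5.2992)·e^(0.0523·7/12) = 120.6508 × 1.030978 = 124.3883
Value (long) = (F − K)·e^(−rT) = (124.3883 − 119.39) × 0.969952 = 4.8481
Value = ₹4.85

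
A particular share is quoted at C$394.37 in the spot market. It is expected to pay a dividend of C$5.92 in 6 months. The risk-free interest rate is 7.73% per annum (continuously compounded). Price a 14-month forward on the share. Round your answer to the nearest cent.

C$425.36

PV(dividends) I = 5.92·e^(−0.0773·6/12)
I = 5.6956
F = (S − I)·e^(rT) = (394.37 − 5.6956) · e^(0.0773·14/12)
= 388.6744 · e^0.090183 = 388.6744 × 1.094375 = C$425.36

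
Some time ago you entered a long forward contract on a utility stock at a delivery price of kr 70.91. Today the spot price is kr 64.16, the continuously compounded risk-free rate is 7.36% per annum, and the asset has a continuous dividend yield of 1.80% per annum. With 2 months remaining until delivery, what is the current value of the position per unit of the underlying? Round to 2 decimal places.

-kr 6.08

Current fair forward for the remaining 2 months: F = S·e^((r − q)·T), (r − q) = 0.0736 − 0.0180 = 0.0556
F = 64.16 · e^(0.0556 × 2/12) = 64.16 × 1.009310 = 64.7573
Value of long forward = (F − K)·e^(−rT) = (64.7573 − 70.91) · e^(−0.0736·2/12)
= -6.1527 × 0.987808 = -6.08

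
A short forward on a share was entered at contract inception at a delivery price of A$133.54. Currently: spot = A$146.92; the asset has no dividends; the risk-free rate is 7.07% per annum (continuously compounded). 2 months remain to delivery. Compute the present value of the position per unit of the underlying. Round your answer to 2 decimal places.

-A$14.94

Current fair forward for the remaining 2 months: F = S·e^(r·T), r = 0.0707
F = 146.92 · e^(0.0707 × 2/12) = 146.92 × 1.011853 = 148.6614
Value of long forward = (F − K)·e^(−rT) = (148.6614 − 133.54) · e^(−0.0707·2/12)
= 15.1214 × 0.988286 = 14.94
Short position value = −(long value) = -A$14.94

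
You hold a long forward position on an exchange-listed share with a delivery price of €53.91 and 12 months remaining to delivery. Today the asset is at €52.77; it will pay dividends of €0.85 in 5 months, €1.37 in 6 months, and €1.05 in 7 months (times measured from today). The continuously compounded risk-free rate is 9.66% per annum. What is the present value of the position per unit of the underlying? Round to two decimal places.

€0.71

PV(remaining dividends) I = 0.85·e^(−0.0966·5/12) + 1.37·e^(−0.0966·6/12) + 1.05·e^(−0.0966·7/12) = 3.1143
Current forward F = (S − I)·e^(rT) = (52.77 − 3.1143)·e^(0.0966·12/12) = 49.6557 × 1.101420 = 54.6918
Value (long) = (F − K)·e^(−rT) = (54.6918 − 53.91) × 0.907919 = 0.7098
Value = €0.71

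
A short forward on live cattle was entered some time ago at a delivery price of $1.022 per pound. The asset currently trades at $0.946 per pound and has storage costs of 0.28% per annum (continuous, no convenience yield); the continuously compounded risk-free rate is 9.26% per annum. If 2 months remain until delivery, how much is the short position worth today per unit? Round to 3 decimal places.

$0.060 per pound

Current fair forward for the remaining 2 months: F = S·e^((r + u)·T), (r + u) = 0.0926 + 0.0028 = 0.0954
F = 0.946 · e^(0.0954 × 2/12) = 0.946 × 1.016027 = 0.9612
Value of long forward = (F − K)·e^(−rT) = (0.9612 − 1.022) · e^(−0.0926·2/12)
= -0.0608 × 0.984685 = -0.060
Short position value = −(long value) = $0.060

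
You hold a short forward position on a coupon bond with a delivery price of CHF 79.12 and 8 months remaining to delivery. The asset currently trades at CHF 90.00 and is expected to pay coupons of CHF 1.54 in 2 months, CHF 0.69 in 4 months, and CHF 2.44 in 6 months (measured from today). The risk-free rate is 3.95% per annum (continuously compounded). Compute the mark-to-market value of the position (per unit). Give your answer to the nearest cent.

PV(remaining coupons) I = 1.54·e^(−0.0395·2/12) + 0.69·e^(−0.0395·4/12) + 2.44·e^(−0.0395·6/12) = 4.6032
Current forward F = (S − I)·e^(rT) = (90.00 − 4.6032)·e^(0.0395·8/12) = 85.3968 × 1.026683 = 87.6754
Value (long) = (F − K)·e^(−rT) = (87.6754 − 79.12) × 0.974010 = 8.3330
Short position value = −(long value) = -CHF 8.33

-CHF 8.33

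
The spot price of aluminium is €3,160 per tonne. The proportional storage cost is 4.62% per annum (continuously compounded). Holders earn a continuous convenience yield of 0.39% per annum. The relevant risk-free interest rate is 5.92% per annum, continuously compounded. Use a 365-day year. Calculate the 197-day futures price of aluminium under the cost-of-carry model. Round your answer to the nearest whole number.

€3,338 per tonne

Net carry = r + u − y = 0.0592 + 0.0462 − 0.0039 = 0.1015
F = S·e^((r+u−y)T) = 3160 · e^(0.1015 × 197/365) = 3160 · e^0.054782
= 3160 × 1.056310 = €3,338 per tonne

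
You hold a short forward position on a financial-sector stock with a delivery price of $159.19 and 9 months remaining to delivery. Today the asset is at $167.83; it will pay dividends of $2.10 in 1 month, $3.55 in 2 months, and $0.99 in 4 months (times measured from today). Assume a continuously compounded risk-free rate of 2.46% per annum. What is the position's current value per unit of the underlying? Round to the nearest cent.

PV(remaining dividends) I = 2.10·e^(−0.0246·1/12) + 3.55·e^(−0.0246·2/12) + 0.99·e^(−0.0246·4/12) = 6.6131
Current forward F = (S − I)·e^(rT) = (167.83 − 6.6131)·e^(0.0246·9/12) = 161.2169 × 1.018621 = 164.2189
Value (long) = (F − K)·e^(−rT) = (164.2189 − 159.19) × 0.981719 = 4.9370
Short position value = −(long value) = -$4.94

-$4.94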